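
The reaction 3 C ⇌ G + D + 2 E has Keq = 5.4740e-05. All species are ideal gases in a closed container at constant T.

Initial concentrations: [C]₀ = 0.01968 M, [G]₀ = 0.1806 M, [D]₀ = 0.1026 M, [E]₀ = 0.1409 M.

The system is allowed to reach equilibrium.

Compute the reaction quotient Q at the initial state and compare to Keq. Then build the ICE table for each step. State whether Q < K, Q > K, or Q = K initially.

Q₀ = 48.26; Q > K (proceeds reverse)

Q₀ = 48.26 vs Keq = 5.4740e-05 ⇒ Q>K, reverse
Step 1:
                   C          G          D          E
  init       0.01968     0.1806     0.1026     0.1409
  Δ           0.1947   -0.06489   -0.06489    -0.1298
  eq          0.2144     0.1157    0.03771    0.01112
  solve Keq expr → x = -0.06489; check Q = 5.4740e-05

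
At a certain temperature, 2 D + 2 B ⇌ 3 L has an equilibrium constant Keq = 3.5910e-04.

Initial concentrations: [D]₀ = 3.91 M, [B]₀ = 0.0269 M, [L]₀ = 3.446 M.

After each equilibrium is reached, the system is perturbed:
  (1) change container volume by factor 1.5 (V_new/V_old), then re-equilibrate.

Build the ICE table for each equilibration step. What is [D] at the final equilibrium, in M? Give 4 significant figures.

[D]_eq = 3.989 M

Q₀ = 3699 vs Keq = 3.5910e-04 ⇒ Q>K, reverse
Step 1:
                  D         B         L
  init         3.91    0.0269     3.446
  Δ           2.044     2.044    -3.067
  eq          5.954     2.071    0.3794
  solve Keq expr → x = -1.022; check Q = 3.5910e-04
Then change container volume by factor 1.5 (V_new/V_old).
Step 2:
                  D         B         L
  init         3.97     1.381    0.2529
  Δ         0.01945   0.01945  -0.02918
  eq          3.989       1.4    0.2238
  solve Keq expr → x = -0.009726; check Q = 3.5910e-04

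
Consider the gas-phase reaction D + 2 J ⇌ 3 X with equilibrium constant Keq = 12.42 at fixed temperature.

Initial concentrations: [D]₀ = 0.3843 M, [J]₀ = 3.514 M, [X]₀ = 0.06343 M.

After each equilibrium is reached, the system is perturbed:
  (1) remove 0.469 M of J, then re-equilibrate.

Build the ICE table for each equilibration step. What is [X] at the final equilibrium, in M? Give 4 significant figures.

Q₀ = 5.3779e-05 vs Keq = 12.42 ⇒ Q<K, forward
Step 1:
                    D           J           X
  Initial      0.3843       3.514     0.06343
  Change      -0.3677     -0.7355       1.103
  Equil       0.01656       2.779       1.167
  solve Keq expr → x = 0.3677; check Q = 12.42
Then remove 0.469 M of J.
Step 2:
                    D           J           X
  Initial     0.01656        2.31       1.167
  Change     0.006066     0.01213     -0.0182
  Equil       0.02263       2.322       1.148
  solve Keq expr → x = -0.006066; check Q = 12.42

[X]_eq = 1.148 M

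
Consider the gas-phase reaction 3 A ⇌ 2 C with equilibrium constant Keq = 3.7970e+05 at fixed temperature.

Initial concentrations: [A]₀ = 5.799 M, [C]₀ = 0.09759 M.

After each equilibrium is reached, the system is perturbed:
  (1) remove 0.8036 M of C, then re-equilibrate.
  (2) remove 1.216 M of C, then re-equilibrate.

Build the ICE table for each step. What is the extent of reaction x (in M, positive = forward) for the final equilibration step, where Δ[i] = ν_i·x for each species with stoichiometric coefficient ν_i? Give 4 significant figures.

x = 0.002736 M

Q₀ = 4.8837e-05 vs Keq = 3.7970e+05 ⇒ Q<K, forward
Step 1:
                   A          C
  Initial      5.799    0.09759
  Change      -5.765      3.843
  Equil      0.03445      3.941
  solve Keq expr → x = 1.922; check Q = 3.7970e+05
Then remove 0.8036 M of C.
Step 2:
                   A          C
  Initial    0.03445      3.137
  Change   -0.004839   0.003226
  Equil      0.02961       3.14
  solve Keq expr → x = 0.001613; check Q = 3.7970e+05
Then remove 1.216 M of C.
Step 3:
                   A          C
  Initial    0.02961      1.924
  Change   -0.008209   0.005473
  Equil      0.02141       1.93
  solve Keq expr → x = 0.002736; check Q = 3.7970e+05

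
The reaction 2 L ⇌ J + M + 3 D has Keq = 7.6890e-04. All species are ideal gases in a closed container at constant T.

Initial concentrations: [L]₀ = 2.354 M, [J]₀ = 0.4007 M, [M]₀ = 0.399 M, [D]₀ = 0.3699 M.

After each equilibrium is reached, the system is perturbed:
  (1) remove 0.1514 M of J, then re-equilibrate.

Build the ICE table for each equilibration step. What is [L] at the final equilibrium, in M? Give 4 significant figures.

[L]_eq = 2.364 M

Q₀ = 0.00146 vs Keq = 7.6890e-04 ⇒ Q>K, reverse
Step 1:
                  L         J         M         D
  init        2.354    0.4007     0.399    0.3699
  Δ         0.03856  -0.01928  -0.01928  -0.05784
  eq          2.393    0.3814    0.3797    0.3121
  solve Keq expr → x = -0.01928; check Q = 7.6890e-04
Then remove 0.1514 M of J.
Step 2:
                  L         J         M         D
  init        2.393      0.23    0.3797    0.3121
  Δ        -0.02848   0.01424   0.01424   0.04272
  eq          2.364    0.2443     0.394    0.3548
  solve Keq expr → x = 0.01424; check Q = 7.6890e-04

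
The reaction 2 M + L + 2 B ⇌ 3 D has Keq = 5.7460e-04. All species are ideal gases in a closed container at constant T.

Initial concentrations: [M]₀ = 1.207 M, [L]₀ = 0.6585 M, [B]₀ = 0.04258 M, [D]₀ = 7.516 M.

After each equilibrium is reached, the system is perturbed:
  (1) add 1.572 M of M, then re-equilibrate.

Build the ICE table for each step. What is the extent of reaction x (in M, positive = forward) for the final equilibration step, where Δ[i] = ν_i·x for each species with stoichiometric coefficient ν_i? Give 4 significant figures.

Q₀ = 2.4411e+05 vs Keq = 5.7460e-04 ⇒ Q>K, reverse
Step 1:
                  M         L         B         D
  Initial     1.207    0.6585   0.04258     7.516
  Change      4.351     2.175     4.351    -6.526
  Equil       5.558     2.834     4.393    0.9901
  solve Keq expr → x = -2.175; check Q = 5.7460e-04
Then add 1.572 M of M.
Step 2:
                  M         L         B         D
  Initial      7.13     2.834     4.393    0.9901
  Change    -0.0965  -0.04825   -0.0965    0.1447
  Equil       7.033     2.786     4.297     1.135
  solve Keq expr → x = 0.04825; check Q = 5.7460e-04

x = 0.04825 M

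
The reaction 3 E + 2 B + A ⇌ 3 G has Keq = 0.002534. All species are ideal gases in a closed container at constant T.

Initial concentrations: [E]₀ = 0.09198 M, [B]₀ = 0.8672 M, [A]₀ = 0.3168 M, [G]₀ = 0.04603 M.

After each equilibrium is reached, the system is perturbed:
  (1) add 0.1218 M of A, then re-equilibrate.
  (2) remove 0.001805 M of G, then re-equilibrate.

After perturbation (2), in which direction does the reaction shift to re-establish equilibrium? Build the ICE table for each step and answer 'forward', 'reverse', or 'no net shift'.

Direction: forward

Q₀ = 0.526 vs Keq = 0.002534 ⇒ Q>K, reverse
Step 1:
                  E         B         A         G
  init      0.09198    0.8672    0.3168   0.04603
  Δ         0.03498   0.02332   0.01166  -0.03498
  eq          0.127    0.8905    0.3285   0.01105
  solve Keq expr → x = -0.01166; check Q = 0.002534
Then add 0.1218 M of A.
Step 2:
                  E         B         A         G
  init        0.127    0.8905    0.4503   0.01105
  Δ       -0.001108 -7.3881e-04 -3.6940e-04  0.001108
  eq         0.1258    0.8898    0.4499   0.01216
  solve Keq expr → x = 3.6940e-04; check Q = 0.002534
Then remove 0.001805 M of G.
Step 3:
                  E         B         A         G
  init       0.1258    0.8898    0.4499   0.01036
  Δ       -0.001633 -0.001088 -5.4420e-04  0.001633
  eq         0.1242    0.8887    0.4493   0.01199
  solve Keq expr → x = 5.4420e-04; check Q = 0.002534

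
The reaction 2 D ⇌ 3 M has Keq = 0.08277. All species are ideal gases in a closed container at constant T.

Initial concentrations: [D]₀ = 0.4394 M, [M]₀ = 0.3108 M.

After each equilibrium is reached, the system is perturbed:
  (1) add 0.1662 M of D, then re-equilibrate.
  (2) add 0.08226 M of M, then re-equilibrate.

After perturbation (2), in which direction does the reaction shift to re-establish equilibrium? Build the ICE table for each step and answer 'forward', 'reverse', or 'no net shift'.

Direction: reverse

Q₀ = 0.1555 vs Keq = 0.08277 ⇒ Q>K, reverse
Step 1:
                    D           M
  init         0.4394      0.3108
  Δ           0.03138    -0.04707
  eq           0.4708      0.2637
  solve Keq expr → x = -0.01569; check Q = 0.08277
Then add 0.1662 M of D.
Step 2:
                    D           M
  init          0.637      0.2637
  Δ            -0.032       0.048
  eq            0.605      0.3117
  solve Keq expr → x = 0.016; check Q = 0.08277
Then add 0.08226 M of M.
Step 3:
                    D           M
  init          0.605       0.394
  Δ           0.04472    -0.06708
  eq           0.6497      0.3269
  solve Keq expr → x = -0.02236; check Q = 0.08277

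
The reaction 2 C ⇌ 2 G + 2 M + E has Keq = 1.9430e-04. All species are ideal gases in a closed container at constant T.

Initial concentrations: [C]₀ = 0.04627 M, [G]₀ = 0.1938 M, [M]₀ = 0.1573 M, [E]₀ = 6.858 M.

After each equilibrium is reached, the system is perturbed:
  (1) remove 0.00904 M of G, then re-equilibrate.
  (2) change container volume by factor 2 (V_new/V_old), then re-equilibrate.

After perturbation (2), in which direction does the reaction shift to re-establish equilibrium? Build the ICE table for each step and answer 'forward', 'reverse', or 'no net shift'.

Q₀ = 2.977 vs Keq = 1.9430e-04 ⇒ Q>K, reverse
Step 1:
                   C          G          M          E
  Initial    0.04627     0.1938     0.1573      6.858
  Change      0.1391    -0.1391    -0.1391   -0.06957
  Equil       0.1854    0.05465    0.01815      6.788
  solve Keq expr → x = -0.06957; check Q = 1.9430e-04
Then remove 0.00904 M of G.
Step 2:
                   C          G          M          E
  Initial     0.1854    0.04561    0.01815      6.788
  Change   -0.002297   0.002297   0.002297   0.001148
  Equil       0.1831    0.04791    0.02045       6.79
  solve Keq expr → x = 0.001148; check Q = 1.9430e-04
Then change container volume by factor 2 (V_new/V_old).
Step 3:
                   C          G          M          E
  Initial    0.09156    0.02395    0.01022      3.395
  Change   -0.008844   0.008844   0.008844   0.004422
  Equil      0.08272     0.0328    0.01907      3.399
  solve Keq expr → x = 0.004422; check Q = 1.9430e-04

Direction: forward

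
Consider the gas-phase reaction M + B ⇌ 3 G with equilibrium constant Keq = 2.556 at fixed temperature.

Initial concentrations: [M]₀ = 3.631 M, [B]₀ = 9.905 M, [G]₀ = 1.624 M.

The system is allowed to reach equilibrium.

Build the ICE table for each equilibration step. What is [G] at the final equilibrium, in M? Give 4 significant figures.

[G]_eq = 4.036 M

Q₀ = 0.1191 vs Keq = 2.556 ⇒ Q<K, forward
Step 1:
                  M         B         G
  init        3.631     9.905     1.624
  Δ         -0.8041   -0.8041     2.412
  eq          2.827     9.101     4.036
  solve Keq expr → x = 0.8041; check Q = 2.556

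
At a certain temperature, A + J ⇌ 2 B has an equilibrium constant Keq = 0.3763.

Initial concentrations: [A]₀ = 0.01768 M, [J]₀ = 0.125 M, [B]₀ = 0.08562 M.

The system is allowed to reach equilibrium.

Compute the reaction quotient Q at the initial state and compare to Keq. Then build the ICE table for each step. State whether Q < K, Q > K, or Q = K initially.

Q₀ = 3.317; Q > K (proceeds reverse)

Q₀ = 3.317 vs Keq = 0.3763 ⇒ Q>K, reverse
Step 1:
                    A           J           B
  I           0.01768       0.125     0.08562
  C            0.0201      0.0201     -0.0402
  E           0.03778      0.1451     0.04542
  solve Keq expr → x = -0.0201; check Q = 0.3763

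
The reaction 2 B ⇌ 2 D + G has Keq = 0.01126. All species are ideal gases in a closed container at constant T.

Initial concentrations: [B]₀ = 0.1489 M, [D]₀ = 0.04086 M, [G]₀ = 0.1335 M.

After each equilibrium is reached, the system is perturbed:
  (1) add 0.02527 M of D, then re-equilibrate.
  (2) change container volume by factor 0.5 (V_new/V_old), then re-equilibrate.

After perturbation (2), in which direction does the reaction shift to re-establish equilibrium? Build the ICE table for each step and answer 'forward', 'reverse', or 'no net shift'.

Q₀ = 0.01005 vs Keq = 0.01126 ⇒ Q<K, forward
Step 1:
                  B         D         G
  I          0.1489   0.04086    0.1335
  C        -0.00174   0.00174 8.6994e-04
  E          0.1472    0.0426    0.1344
  solve Keq expr → x = 8.6994e-04; check Q = 0.01126
Then add 0.02527 M of D.
Step 2:
                  B         D         G
  I          0.1472   0.06787    0.1344
  C         0.01827  -0.01827 -0.009133
  E          0.1654    0.0496    0.1252
  solve Keq expr → x = -0.009133; check Q = 0.01126
Then change container volume by factor 0.5 (V_new/V_old).
Step 3:
                  B         D         G
  I          0.3309   0.09921    0.2505
  C         0.02253  -0.02253  -0.01127
  E          0.3534   0.07667    0.2392
  solve Keq expr → x = -0.01127; check Q = 0.01126

Direction: reverse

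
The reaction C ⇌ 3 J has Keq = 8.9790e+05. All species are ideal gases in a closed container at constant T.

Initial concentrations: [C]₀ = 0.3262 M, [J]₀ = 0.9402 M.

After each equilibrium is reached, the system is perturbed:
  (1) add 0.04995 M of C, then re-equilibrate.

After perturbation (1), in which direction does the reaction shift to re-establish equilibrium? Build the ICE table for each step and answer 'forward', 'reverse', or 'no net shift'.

Direction: forward

Q₀ = 2.548 vs Keq = 8.9790e+05 ⇒ Q<K, forward
Step 1:
                    C           J
  Initial      0.3262      0.9402
  Change      -0.3262      0.9786
  Equil    7.8677e-06       1.919
  solve Keq expr → x = 0.3262; check Q = 8.9790e+05
Then add 0.04995 M of C.
Step 2:
                    C           J
  Initial     0.04996       1.919
  Change     -0.04995      0.1498
  Equil    9.8586e-06       2.069
  solve Keq expr → x = 0.04995; check Q = 8.9790e+05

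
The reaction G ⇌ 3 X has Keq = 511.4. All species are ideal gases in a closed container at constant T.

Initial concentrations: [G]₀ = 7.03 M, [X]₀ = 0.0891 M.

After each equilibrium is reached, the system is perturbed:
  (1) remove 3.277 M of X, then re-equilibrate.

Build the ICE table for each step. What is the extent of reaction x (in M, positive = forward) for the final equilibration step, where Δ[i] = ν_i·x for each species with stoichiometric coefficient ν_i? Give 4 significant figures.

x = 0.7526 M

Q₀ = 1.0062e-04 vs Keq = 511.4 ⇒ Q<K, forward
Step 1:
                    G           X
  I              7.03      0.0891
  C            -3.878       11.64
  E             3.152       11.72
  solve Keq expr → x = 3.878; check Q = 511.4
Then remove 3.277 M of X.
Step 2:
                    G           X
  I             3.152       8.447
  C           -0.7526       2.258
  E             2.399       10.71
  solve Keq expr → x = 0.7526; check Q = 511.4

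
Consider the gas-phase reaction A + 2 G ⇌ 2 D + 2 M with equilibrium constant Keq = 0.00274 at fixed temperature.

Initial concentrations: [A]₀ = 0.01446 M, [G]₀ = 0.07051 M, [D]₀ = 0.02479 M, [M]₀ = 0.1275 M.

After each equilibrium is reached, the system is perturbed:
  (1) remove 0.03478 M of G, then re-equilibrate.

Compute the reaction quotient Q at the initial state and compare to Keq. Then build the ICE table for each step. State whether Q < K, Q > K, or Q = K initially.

Q₀ = 0.139; Q > K (proceeds reverse)

Q₀ = 0.139 vs Keq = 0.00274 ⇒ Q>K, reverse
Step 1:
                  A         G         D         M
  init      0.01446   0.07051   0.02479    0.1275
  Δ        0.009129   0.01826  -0.01826  -0.01826
  eq        0.02359   0.08877  0.006533    0.1092
  solve Keq expr → x = -0.009129; check Q = 0.00274
Then remove 0.03478 M of G.
Step 2:
                  A         G         D         M
  init      0.02359   0.05399  0.006533    0.1092
  Δ        0.001107  0.002213 -0.002213 -0.002213
  eq         0.0247    0.0562  0.004319     0.107
  solve Keq expr → x = -0.001107; check Q = 0.00274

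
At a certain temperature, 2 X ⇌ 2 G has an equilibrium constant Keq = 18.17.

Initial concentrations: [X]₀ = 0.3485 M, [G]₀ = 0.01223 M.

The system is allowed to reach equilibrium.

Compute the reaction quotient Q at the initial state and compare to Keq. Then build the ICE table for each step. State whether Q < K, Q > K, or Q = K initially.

Q₀ = 0.001232 vs Keq = 18.17 ⇒ Q<K, forward
Step 1:
                   X          G
  Initial     0.3485    0.01223
  Change       -0.28       0.28
  Equil      0.06855     0.2922
  solve Keq expr → x = 0.14; check Q = 18.17

Q₀ = 0.001232; Q < K (proceeds forward)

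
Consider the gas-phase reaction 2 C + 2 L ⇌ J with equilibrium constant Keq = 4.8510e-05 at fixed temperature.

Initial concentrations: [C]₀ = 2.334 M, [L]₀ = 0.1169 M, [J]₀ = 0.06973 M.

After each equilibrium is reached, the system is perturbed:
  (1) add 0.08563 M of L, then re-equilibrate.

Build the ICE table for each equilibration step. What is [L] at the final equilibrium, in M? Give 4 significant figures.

Q₀ = 0.9367 vs Keq = 4.8510e-05 ⇒ Q>K, reverse
Step 1:
                    C           L           J
  init          2.334      0.1169     0.06973
  Δ            0.1394      0.1394    -0.06971
  eq            2.473      0.2563  1.9498e-05
  solve Keq expr → x = -0.06971; check Q = 4.8510e-05
Then add 0.08563 M of L.
Step 2:
                    C           L           J
  init          2.473       0.342  1.9498e-05
  Δ       -3.0394e-05 -3.0394e-05  1.5197e-05
  eq            2.473      0.3419  3.4695e-05
  solve Keq expr → x = 1.5197e-05; check Q = 4.8510e-05

[L]_eq = 0.3419 M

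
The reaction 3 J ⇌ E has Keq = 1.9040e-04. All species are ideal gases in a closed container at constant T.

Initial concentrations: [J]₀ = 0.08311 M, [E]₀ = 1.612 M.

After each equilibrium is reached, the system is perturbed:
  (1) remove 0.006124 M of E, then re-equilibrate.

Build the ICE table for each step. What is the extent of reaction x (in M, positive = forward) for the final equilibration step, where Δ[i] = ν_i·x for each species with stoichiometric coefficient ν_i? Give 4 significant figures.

Q₀ = 2808 vs Keq = 1.9040e-04 ⇒ Q>K, reverse
Step 1:
                    J           E
  I           0.08311       1.612
  C             4.771       -1.59
  E             4.854     0.02177
  solve Keq expr → x = -1.59; check Q = 1.9040e-04
Then remove 0.006124 M of E.
Step 2:
                    J           E
  I             4.854     0.01565
  C          -0.01766    0.005887
  E             4.836     0.02154
  solve Keq expr → x = 0.005887; check Q = 1.9040e-04

x = 0.005887 M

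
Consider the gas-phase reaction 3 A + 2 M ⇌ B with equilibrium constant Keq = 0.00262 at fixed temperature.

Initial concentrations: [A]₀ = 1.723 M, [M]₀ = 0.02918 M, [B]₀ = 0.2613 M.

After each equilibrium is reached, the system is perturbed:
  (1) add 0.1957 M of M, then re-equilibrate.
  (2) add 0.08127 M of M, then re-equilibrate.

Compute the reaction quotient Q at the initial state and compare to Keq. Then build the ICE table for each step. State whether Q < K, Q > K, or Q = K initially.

Q₀ = 59.99 vs Keq = 0.00262 ⇒ Q>K, reverse
Step 1:
                  A         M         B
  init        1.723   0.02918    0.2613
  Δ          0.7505    0.5004   -0.2502
  eq          2.474    0.5295   0.01112
  solve Keq expr → x = -0.2502; check Q = 0.00262
Then add 0.1957 M of M.
Step 2:
                  A         M         B
  init        2.474    0.7252   0.01112
  Δ        -0.02464  -0.01643  0.008213
  eq          2.449    0.7088   0.01933
  solve Keq expr → x = 0.008213; check Q = 0.00262
Then add 0.08127 M of M.
Step 3:
                  A         M         B
  init        2.449    0.7901   0.01933
  Δ        -0.01165 -0.007766  0.003883
  eq          2.437    0.7823   0.02322
  solve Keq expr → x = 0.003883; check Q = 0.00262

Q₀ = 59.99; Q > K (proceeds reverse)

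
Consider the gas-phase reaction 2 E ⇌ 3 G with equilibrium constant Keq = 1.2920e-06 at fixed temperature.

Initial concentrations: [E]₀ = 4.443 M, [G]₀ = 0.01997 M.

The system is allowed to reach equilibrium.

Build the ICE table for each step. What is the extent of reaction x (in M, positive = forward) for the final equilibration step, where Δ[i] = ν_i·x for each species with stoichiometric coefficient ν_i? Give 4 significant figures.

x = 0.003146 M

Q₀ = 4.0344e-07 vs Keq = 1.2920e-06 ⇒ Q<K, forward
Step 1:
                  E         G
  I           4.443   0.01997
  C       -0.006292  0.009438
  E           4.437   0.02941
  solve Keq expr → x = 0.003146; check Q = 1.2920e-06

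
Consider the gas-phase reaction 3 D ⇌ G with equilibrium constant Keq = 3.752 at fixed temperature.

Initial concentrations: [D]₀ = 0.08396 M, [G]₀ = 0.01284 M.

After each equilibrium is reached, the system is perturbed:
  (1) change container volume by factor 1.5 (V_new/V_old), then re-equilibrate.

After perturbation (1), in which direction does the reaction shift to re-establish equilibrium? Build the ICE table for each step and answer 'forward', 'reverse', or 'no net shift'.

Q₀ = 21.69 vs Keq = 3.752 ⇒ Q>K, reverse
Step 1:
                   D          G
  I          0.08396    0.01284
  C          0.02426  -0.008085
  E           0.1082   0.004755
  solve Keq expr → x = -0.008085; check Q = 3.752
Then change container volume by factor 1.5 (V_new/V_old).
Step 2:
                   D          G
  I          0.07214    0.00317
  C         0.004451  -0.001484
  E           0.0766   0.001686
  solve Keq expr → x = -0.001484; check Q = 3.752

Direction: reverse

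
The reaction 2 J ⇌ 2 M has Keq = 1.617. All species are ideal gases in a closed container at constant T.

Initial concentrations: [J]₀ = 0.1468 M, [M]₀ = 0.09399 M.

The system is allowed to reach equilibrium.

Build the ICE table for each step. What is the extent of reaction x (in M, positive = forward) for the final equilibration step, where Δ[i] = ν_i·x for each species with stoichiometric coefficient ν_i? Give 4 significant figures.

Q₀ = 0.4099 vs Keq = 1.617 ⇒ Q<K, forward
Step 1:
                   J          M
  Initial     0.1468    0.09399
  Change     -0.0408     0.0408
  Equil        0.106     0.1348
  solve Keq expr → x = 0.0204; check Q = 1.617

x = 0.0204 M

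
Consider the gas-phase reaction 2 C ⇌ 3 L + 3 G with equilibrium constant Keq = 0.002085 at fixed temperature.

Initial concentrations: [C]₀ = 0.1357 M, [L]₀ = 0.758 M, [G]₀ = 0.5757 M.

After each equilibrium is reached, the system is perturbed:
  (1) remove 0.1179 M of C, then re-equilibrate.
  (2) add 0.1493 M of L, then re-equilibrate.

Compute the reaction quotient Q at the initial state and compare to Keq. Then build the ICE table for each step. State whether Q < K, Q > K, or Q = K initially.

Q₀ = 4.513 vs Keq = 0.002085 ⇒ Q>K, reverse
Step 1:
                    C           L           G
  I            0.1357       0.758      0.5757
  C            0.2595     -0.3892     -0.3892
  E            0.3952      0.3688      0.1865
  solve Keq expr → x = -0.1297; check Q = 0.002085
Then remove 0.1179 M of C.
Step 2:
                    C           L           G
  I            0.2773      0.3688      0.1865
  C           0.01561    -0.02341    -0.02341
  E            0.2929      0.3454      0.1631
  solve Keq expr → x = -0.007804; check Q = 0.002085
Then add 0.1493 M of L.
Step 3:
                    C           L           G
  I            0.2929      0.4947      0.1631
  C           0.02294     -0.0344     -0.0344
  E            0.3158      0.4603      0.1287
  solve Keq expr → x = -0.01147; check Q = 0.002085

Q₀ = 4.513; Q > K (proceeds reverse)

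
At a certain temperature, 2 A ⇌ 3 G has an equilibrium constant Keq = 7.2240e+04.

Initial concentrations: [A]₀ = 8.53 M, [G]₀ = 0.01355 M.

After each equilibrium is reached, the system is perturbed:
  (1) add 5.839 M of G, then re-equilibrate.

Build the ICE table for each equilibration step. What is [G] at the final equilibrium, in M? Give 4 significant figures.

[G]_eq = 18.21 M

Q₀ = 3.4192e-08 vs Keq = 7.2240e+04 ⇒ Q<K, forward
Step 1:
                  A         G
  I            8.53   0.01355
  C          -8.364     12.55
  E          0.1656     12.56
  solve Keq expr → x = 4.182; check Q = 7.2240e+04
Then add 5.839 M of G.
Step 2:
                  A         G
  I          0.1656      18.4
  C          0.1236   -0.1854
  E          0.2892     18.21
  solve Keq expr → x = -0.0618; check Q = 7.2240e+04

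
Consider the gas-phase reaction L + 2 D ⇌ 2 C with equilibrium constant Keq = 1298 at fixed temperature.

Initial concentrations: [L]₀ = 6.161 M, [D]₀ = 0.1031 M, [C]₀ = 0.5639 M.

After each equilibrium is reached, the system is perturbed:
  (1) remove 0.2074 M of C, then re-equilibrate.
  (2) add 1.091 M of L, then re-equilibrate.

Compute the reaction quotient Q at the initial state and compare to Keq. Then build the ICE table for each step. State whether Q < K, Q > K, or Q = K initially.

Q₀ = 4.856 vs Keq = 1298 ⇒ Q<K, forward
Step 1:
                    L           D           C
  init          6.161      0.1031      0.5639
  Δ          -0.04785     -0.0957      0.0957
  eq            6.113    0.007405      0.6596
  solve Keq expr → x = 0.04785; check Q = 1298
Then remove 0.2074 M of C.
Step 2:
                    L           D           C
  init          6.113    0.007405      0.4522
  Δ         -0.001151   -0.002302    0.002302
  eq            6.112    0.005103      0.4545
  solve Keq expr → x = 0.001151; check Q = 1298
Then add 1.091 M of L.
Step 3:
                    L           D           C
  init          7.203    0.005103      0.4545
  Δ       -1.9906e-04 -3.9812e-04  3.9812e-04
  eq            7.203    0.004705      0.4549
  solve Keq expr → x = 1.9906e-04; check Q = 1298

Q₀ = 4.856; Q < K (proceeds forward)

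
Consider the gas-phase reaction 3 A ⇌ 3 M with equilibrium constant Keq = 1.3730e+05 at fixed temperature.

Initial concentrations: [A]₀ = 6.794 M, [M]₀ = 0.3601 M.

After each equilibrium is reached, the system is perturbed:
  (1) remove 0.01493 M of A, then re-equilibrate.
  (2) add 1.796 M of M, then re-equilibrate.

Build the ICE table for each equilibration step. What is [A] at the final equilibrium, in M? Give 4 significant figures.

[A]_eq = 0.1699 M

Q₀ = 1.4890e-04 vs Keq = 1.3730e+05 ⇒ Q<K, forward
Step 1:
                    A           M
  Initial       6.794      0.3601
  Change       -6.658       6.658
  Equil         0.136       7.018
  solve Keq expr → x = 2.219; check Q = 1.3730e+05
Then remove 0.01493 M of A.
Step 2:
                    A           M
  Initial      0.1211       7.018
  Change      0.01465    -0.01465
  Equil        0.1358       7.003
  solve Keq expr → x = -0.004882; check Q = 1.3730e+05
Then add 1.796 M of M.
Step 3:
                    A           M
  Initial      0.1358       8.799
  Change      0.03415    -0.03415
  Equil        0.1699       8.765
  solve Keq expr → x = -0.01138; check Q = 1.3730e+05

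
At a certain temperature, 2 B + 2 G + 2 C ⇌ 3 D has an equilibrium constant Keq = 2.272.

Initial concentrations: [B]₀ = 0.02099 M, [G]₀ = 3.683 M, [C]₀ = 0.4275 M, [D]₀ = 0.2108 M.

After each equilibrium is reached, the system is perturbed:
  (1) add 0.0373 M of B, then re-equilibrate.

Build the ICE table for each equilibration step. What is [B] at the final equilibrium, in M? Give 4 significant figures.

[B]_eq = 0.04711 M

Q₀ = 8.577 vs Keq = 2.272 ⇒ Q>K, reverse
Step 1:
                   B          G          C          D
  Initial    0.02099      3.683     0.4275     0.2108
  Change     0.01307    0.01307    0.01307   -0.01961
  Equil      0.03406      3.696     0.4406     0.1912
  solve Keq expr → x = -0.006535; check Q = 2.272
Then add 0.0373 M of B.
Step 2:
                   B          G          C          D
  Initial    0.07136      3.696     0.4406     0.1912
  Change    -0.02425   -0.02425   -0.02425    0.03637
  Equil      0.04711      3.672     0.4163     0.2276
  solve Keq expr → x = 0.01212; check Q = 2.272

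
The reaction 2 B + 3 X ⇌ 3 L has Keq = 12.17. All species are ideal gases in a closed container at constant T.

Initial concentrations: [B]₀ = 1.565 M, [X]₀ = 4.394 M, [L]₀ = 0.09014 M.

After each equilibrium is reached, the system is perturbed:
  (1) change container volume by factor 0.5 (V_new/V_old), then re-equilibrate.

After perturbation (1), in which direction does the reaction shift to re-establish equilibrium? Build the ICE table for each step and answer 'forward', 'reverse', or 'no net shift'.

Direction: forward

Q₀ = 3.5249e-06 vs Keq = 12.17 ⇒ Q<K, forward
Step 1:
                    B           X           L
  I             1.565       4.394     0.09014
  C            -1.332      -1.998       1.998
  E            0.2331       2.396       2.088
  solve Keq expr → x = 0.6659; check Q = 12.17
Then change container volume by factor 0.5 (V_new/V_old).
Step 2:
                    B           X           L
  I            0.4663       4.792       4.176
  C           -0.1854     -0.2781      0.2781
  E            0.2809       4.514       4.454
  solve Keq expr → x = 0.09269; check Q = 12.17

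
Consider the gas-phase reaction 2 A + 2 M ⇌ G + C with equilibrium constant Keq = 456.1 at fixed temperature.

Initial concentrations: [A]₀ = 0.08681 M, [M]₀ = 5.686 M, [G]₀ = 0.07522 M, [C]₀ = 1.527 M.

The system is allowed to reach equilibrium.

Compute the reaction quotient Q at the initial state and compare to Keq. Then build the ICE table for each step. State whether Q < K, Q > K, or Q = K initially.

Q₀ = 0.4714 vs Keq = 456.1 ⇒ Q<K, forward
Step 1:
                    A           M           G           C
  I           0.08681       5.686     0.07522       1.527
  C          -0.08323    -0.08323     0.04162     0.04162
  E          0.003578       5.603      0.1168       1.569
  solve Keq expr → x = 0.04162; check Q = 456.1

Q₀ = 0.4714; Q < K (proceeds forward)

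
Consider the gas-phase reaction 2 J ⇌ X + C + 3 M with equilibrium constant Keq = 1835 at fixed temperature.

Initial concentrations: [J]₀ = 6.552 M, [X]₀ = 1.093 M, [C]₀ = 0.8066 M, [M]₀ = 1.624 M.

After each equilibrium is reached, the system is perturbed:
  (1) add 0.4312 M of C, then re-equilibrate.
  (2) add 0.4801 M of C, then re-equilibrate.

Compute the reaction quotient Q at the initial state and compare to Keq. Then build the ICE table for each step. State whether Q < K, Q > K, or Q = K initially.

Q₀ = 0.08796 vs Keq = 1835 ⇒ Q<K, forward
Step 1:
                   J          X          C          M
  I            6.552      1.093     0.8066      1.624
  C           -4.637      2.318      2.318      6.955
  E            1.915      3.411      3.125      8.579
  solve Keq expr → x = 2.318; check Q = 1835
Then add 0.4312 M of C.
Step 2:
                   J          X          C          M
  I            1.915      3.411      3.556      8.579
  C          0.07017   -0.03509   -0.03509    -0.1053
  E            1.985      3.376      3.521      8.474
  solve Keq expr → x = -0.03509; check Q = 1835
Then add 0.4801 M of C.
Step 3:
                   J          X          C          M
  I            1.985      3.376      4.001      8.474
  C          0.07107   -0.03553   -0.03553    -0.1066
  E            2.057      3.341      3.966      8.367
  solve Keq expr → x = -0.03553; check Q = 1835

Q₀ = 0.08796; Q < K (proceeds forward)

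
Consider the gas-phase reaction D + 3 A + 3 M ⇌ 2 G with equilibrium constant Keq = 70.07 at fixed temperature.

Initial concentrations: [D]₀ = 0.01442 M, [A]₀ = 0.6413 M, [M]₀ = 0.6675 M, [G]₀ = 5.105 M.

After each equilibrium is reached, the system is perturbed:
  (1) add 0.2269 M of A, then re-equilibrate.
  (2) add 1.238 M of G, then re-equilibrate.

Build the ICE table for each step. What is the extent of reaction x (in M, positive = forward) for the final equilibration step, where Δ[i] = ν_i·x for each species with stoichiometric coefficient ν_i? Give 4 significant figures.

Q₀ = 2.3040e+04 vs Keq = 70.07 ⇒ Q>K, reverse
Step 1:
                  D         A         M         G
  I         0.01442    0.6413    0.6675     5.105
  C          0.1543     0.463     0.463   -0.3087
  E          0.1687     1.104      1.13     4.796
  solve Keq expr → x = -0.1543; check Q = 70.07
Then add 0.2269 M of A.
Step 2:
                  D         A         M         G
  I          0.1687     1.331      1.13     4.796
  C        -0.02498  -0.07495  -0.07495   0.04997
  E          0.1438     1.256     1.056     4.846
  solve Keq expr → x = 0.02498; check Q = 70.07
Then add 1.238 M of G.
Step 3:
                  D         A         M         G
  I          0.1438     1.256     1.056     6.084
  C         0.02026   0.06079   0.06079  -0.04053
  E           0.164     1.317     1.116     6.044
  solve Keq expr → x = -0.02026; check Q = 70.07

x = -0.02026 M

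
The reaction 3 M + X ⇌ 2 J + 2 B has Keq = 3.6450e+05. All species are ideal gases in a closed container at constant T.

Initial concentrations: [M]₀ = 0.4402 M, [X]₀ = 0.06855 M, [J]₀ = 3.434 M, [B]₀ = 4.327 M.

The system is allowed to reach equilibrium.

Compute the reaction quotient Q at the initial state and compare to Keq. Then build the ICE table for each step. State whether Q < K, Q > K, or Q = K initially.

Q₀ = 3.7759e+04 vs Keq = 3.6450e+05 ⇒ Q<K, forward
Step 1:
                  M         X         J         B
  Initial    0.4402   0.06855     3.434     4.327
  Change    -0.1353   -0.0451   0.09019   0.09019
  Equil      0.3049   0.02345     3.524     4.417
  solve Keq expr → x = 0.0451; check Q = 3.6450e+05

Q₀ = 3.7759e+04; Q < K (proceeds forward)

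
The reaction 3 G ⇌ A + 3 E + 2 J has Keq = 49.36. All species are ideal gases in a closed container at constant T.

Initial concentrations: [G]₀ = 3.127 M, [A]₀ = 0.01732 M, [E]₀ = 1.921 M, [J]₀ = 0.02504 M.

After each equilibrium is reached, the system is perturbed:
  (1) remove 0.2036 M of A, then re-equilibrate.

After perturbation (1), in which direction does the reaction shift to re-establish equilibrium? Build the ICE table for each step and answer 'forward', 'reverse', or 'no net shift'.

Direction: forward

Q₀ = 2.5178e-06 vs Keq = 49.36 ⇒ Q<K, forward
Step 1:
                    G           A           E           J
  I             3.127     0.01732       1.921     0.02504
  C            -1.985      0.6616       1.985       1.323
  E             1.142      0.6789       3.906       1.348
  solve Keq expr → x = 0.6616; check Q = 49.36
Then remove 0.2036 M of A.
Step 2:
                    G           A           E           J
  I             1.142      0.4753       3.906       1.348
  C          -0.06952     0.02317     0.06952     0.04634
  E             1.073      0.4985       3.975       1.395
  solve Keq expr → x = 0.02317; check Q = 49.36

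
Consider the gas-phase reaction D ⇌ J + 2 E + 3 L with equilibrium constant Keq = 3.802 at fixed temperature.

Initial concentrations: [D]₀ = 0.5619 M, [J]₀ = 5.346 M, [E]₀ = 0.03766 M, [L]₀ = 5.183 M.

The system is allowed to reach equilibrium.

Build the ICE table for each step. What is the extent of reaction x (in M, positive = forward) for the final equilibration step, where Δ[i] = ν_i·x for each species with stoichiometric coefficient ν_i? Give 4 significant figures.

x = 0.007582 M

Q₀ = 1.879 vs Keq = 3.802 ⇒ Q<K, forward
Step 1:
                    D           J           E           L
  Initial      0.5619       5.346     0.03766       5.183
  Change    -0.007582    0.007582     0.01516     0.02275
  Equil        0.5543       5.354     0.05282       5.206
  solve Keq expr → x = 0.007582; check Q = 3.802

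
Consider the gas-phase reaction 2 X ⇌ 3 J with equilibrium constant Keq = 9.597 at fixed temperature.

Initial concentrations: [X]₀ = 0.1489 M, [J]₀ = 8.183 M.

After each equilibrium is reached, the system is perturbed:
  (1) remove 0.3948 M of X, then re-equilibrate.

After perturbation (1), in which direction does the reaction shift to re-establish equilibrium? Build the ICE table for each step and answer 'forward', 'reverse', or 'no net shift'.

Direction: reverse

Q₀ = 2.4714e+04 vs Keq = 9.597 ⇒ Q>K, reverse
Step 1:
                  X         J
  I          0.1489     8.183
  C           2.645    -3.967
  E           2.794     4.216
  solve Keq expr → x = -1.322; check Q = 9.597
Then remove 0.3948 M of X.
Step 2:
                  X         J
  I           2.399     4.216
  C          0.1599   -0.2398
  E           2.559     3.976
  solve Keq expr → x = -0.07993; check Q = 9.597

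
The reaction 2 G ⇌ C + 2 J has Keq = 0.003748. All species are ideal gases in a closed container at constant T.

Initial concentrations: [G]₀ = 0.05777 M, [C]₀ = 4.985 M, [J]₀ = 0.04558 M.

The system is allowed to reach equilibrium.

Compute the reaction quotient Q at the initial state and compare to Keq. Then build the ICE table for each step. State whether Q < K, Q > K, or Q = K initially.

Q₀ = 3.103; Q > K (proceeds reverse)

Q₀ = 3.103 vs Keq = 0.003748 ⇒ Q>K, reverse
Step 1:
                  G         C         J
  I         0.05777     4.985   0.04558
  C         0.04282  -0.02141  -0.04282
  E          0.1006     4.964  0.002764
  solve Keq expr → x = -0.02141; check Q = 0.003748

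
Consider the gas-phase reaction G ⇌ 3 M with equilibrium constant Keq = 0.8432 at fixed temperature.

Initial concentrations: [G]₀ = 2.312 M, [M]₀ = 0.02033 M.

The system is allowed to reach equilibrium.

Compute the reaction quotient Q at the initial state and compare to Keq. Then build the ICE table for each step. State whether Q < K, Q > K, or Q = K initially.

Q₀ = 3.6343e-06 vs Keq = 0.8432 ⇒ Q<K, forward
Step 1:
                  G         M
  init        2.312   0.02033
  Δ         -0.3851     1.155
  eq          1.927     1.176
  solve Keq expr → x = 0.3851; check Q = 0.8432

Q₀ = 3.6343e-06; Q < K (proceeds forward)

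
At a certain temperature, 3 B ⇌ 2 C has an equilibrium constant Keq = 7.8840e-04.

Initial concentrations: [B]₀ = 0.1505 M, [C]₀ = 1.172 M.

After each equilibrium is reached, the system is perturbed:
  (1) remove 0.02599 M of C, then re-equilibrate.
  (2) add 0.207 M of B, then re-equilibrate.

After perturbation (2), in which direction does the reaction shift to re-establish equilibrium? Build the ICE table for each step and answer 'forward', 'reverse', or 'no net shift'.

Direction: forward

Q₀ = 402.9 vs Keq = 7.8840e-04 ⇒ Q>K, reverse
Step 1:
                    B           C
  Initial      0.1505       1.172
  Change        1.656      -1.104
  Equil         1.806     0.06816
  solve Keq expr → x = -0.5519; check Q = 7.8840e-04
Then remove 0.02599 M of C.
Step 2:
                    B           C
  Initial       1.806     0.04217
  Change     -0.03595     0.02397
  Equil          1.77     0.06614
  solve Keq expr → x = 0.01198; check Q = 7.8840e-04
Then add 0.207 M of B.
Step 3:
                    B           C
  Initial       1.977     0.06614
  Change     -0.01644     0.01096
  Equil         1.961      0.0771
  solve Keq expr → x = 0.005481; check Q = 7.8840e-04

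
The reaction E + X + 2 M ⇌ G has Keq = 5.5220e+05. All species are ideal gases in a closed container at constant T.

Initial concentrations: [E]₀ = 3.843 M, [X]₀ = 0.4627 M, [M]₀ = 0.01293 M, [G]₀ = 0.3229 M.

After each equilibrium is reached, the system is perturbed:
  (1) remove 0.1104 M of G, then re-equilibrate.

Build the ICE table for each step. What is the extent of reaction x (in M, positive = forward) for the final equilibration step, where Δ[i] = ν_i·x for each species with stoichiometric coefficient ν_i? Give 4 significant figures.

x = 5.3857e-05 M

Q₀ = 1086 vs Keq = 5.5220e+05 ⇒ Q<K, forward
Step 1:
                    E           X           M           G
  Initial       3.843      0.4627     0.01293      0.3229
  Change    -0.006173   -0.006173    -0.01235    0.006173
  Equil         3.837      0.4565  5.8328e-04      0.3291
  solve Keq expr → x = 0.006173; check Q = 5.5220e+05
Then remove 0.1104 M of G.
Step 2:
                    E           X           M           G
  Initial       3.837      0.4565  5.8328e-04      0.2187
  Change  -5.3857e-05 -5.3857e-05 -1.0771e-04  5.3857e-05
  Equil         3.837      0.4565  4.7557e-04      0.2187
  solve Keq expr → x = 5.3857e-05; check Q = 5.5220e+05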